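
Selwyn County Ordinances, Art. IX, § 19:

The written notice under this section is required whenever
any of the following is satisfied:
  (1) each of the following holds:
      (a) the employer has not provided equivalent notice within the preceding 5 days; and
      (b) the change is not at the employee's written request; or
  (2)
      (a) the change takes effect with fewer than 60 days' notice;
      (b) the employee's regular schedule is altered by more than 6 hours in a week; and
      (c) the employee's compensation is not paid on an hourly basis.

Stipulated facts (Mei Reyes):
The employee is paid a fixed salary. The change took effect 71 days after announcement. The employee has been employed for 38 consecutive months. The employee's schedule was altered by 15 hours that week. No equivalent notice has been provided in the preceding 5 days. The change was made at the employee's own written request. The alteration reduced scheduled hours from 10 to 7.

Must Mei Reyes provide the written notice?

No — not required.

(a) no recent notice — satisfied.
(b) not employee-requested — not satisfied.
(1): T AND F → false.
(a) < 60 days' notice — fails.
(b) schedule shift > 6h — satisfied.
(c) not (hourly-paid) — satisfied.
(2): F AND T AND T → false.
Overall: F OR F → false.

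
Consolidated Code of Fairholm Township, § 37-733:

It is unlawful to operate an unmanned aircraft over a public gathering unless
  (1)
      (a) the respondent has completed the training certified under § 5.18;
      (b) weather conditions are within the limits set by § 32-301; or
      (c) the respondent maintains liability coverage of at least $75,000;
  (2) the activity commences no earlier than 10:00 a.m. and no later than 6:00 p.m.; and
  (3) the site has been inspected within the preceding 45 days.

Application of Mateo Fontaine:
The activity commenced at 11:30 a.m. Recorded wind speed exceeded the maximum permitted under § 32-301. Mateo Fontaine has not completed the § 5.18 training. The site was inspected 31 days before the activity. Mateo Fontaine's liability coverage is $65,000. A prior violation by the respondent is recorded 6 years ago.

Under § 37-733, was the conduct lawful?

(a) training certified — fails.
(b) weather ok — fails.
(c) coverage ≥ $75,000 — not met.
(1) = F OR F OR F = false.
(2) start within hours — met.
(3) site inspected — satisfied.
So Overall is not satisfied (F AND T AND T).

No — unlawful.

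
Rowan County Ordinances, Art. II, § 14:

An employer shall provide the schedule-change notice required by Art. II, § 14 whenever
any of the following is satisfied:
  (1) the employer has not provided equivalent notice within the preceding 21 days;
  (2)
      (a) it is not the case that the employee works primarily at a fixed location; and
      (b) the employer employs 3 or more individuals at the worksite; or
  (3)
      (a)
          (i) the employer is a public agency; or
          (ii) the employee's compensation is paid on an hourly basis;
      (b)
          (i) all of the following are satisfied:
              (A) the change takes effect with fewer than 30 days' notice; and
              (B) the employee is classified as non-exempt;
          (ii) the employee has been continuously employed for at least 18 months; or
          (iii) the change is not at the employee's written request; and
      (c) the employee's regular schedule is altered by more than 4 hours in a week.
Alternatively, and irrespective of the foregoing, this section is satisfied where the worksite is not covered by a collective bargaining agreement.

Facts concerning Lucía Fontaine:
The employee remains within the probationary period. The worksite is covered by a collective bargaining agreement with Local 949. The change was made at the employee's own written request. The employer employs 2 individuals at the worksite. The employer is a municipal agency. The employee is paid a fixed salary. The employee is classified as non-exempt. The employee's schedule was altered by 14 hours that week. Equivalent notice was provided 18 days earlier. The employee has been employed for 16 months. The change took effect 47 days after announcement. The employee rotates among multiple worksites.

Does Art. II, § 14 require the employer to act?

(1) no recent notice — fails.
(a) not (fixed location) — holds.
(b) ≥ 3 at site — not satisfied.
(2) = T AND F = false.
(i) public agency — holds.
(ii) hourly-paid — not met.
(a): T OR F → true.
(A) < 30 days' notice — not met.
(B) non-exempt — holds.
So (i) is not satisfied (F AND T).
(ii) tenure ≥ 18 mo. — not satisfied.
(iii) not employee-requested — not met.
(b) = F OR F OR F = false.
(c) schedule shift > 4h — holds.
(3) = T AND F AND T = false.
So Overall is not satisfied (F OR F OR F).
Exception (no CBA) — not satisfied.
Result: main false OR exception false → false.

No — not required.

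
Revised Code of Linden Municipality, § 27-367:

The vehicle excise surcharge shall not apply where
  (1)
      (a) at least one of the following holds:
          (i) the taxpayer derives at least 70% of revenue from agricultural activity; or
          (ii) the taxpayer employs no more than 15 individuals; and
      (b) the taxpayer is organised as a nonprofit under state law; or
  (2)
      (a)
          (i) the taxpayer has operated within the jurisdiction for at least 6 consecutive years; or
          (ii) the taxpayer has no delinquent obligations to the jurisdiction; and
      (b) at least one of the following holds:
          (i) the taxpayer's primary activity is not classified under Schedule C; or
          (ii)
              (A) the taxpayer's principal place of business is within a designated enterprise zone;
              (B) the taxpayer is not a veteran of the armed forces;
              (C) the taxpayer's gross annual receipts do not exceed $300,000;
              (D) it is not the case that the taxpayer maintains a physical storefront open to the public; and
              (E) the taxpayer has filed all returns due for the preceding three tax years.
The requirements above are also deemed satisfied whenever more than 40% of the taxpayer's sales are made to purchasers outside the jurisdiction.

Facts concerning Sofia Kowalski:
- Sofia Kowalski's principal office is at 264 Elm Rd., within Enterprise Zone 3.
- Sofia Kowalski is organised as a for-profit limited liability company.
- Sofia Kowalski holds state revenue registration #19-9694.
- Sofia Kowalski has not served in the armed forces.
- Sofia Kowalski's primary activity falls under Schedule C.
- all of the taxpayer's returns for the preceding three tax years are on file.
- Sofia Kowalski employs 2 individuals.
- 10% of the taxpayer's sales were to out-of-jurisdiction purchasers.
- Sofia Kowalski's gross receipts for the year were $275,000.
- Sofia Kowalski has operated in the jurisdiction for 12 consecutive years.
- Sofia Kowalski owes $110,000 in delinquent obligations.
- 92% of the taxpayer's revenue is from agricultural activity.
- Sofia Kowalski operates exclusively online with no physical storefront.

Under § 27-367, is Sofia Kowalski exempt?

(i) ≥70% agricultural — holds.
(ii) ≤ 15 employees — holds.
(a) = T OR T = true.
(b) nonprofit — not met.
(1): T AND F → false.
(i) ≥ 6 yrs in jurisdiction — met.
(ii) no delinquency — not satisfied.
(a): T OR F → true.
(i) not (Schedule C activity) — not met.
(A) in enterprise zone — satisfied.
(B) not (veteran) — met.
(C) receipts ≤ $300,000 — met.
(D) not (has storefront) — holds.
(E) returns current — holds.
(ii) = T AND T AND T AND T AND T = true.
So (b) is satisfied (F OR T).
(2): T AND T → true.
So Overall is satisfied (F OR T).
Exception (>40% out-of-jur. sales) — not satisfied.
Result: main true OR exception false → true.

Yes — exempt.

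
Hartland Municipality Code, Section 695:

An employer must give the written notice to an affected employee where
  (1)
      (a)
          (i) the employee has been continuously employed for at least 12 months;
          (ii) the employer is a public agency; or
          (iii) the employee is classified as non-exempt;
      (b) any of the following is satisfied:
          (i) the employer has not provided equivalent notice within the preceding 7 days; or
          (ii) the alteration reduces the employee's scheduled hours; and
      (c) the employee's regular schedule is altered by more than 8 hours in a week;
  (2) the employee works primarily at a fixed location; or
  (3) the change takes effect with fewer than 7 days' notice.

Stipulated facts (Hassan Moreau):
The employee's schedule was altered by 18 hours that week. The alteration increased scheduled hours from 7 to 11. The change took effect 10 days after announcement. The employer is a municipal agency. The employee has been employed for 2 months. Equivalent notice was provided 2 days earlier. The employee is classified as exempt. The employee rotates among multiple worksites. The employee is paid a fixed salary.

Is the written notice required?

No — not required.

(i) tenure ≥ 12 mo. — not met.
(ii) public agency — holds.
(iii) non-exempt — fails.
(a) = F OR T OR F = true.
(i) no recent notice — not satisfied.
(ii) hours reduced — not met.
(b): F OR F → false.
(c) schedule shift > 8h — holds.
(1) = T AND F AND T = false.
(2) fixed location — not satisfied.
(3) < 7 days' notice — fails.
So Overall is not satisfied (F OR F OR F).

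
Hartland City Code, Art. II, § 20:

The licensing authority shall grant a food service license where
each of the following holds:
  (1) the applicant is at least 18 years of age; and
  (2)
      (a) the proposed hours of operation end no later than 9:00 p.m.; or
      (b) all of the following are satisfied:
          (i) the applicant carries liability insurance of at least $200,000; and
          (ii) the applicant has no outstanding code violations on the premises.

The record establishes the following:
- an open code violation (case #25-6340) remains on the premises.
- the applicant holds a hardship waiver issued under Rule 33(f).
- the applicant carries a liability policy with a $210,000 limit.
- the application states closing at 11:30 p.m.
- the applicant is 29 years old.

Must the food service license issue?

No — denied.

(1) age ≥ 18 — met.
(a) closes by 9 p.m. — not satisfied.
(i) insurance ≥ $200,000 — satisfied.
(ii) no code violations — not satisfied.
(b): T AND F → false.
(2): F OR F → false.
So Overall is not satisfied (T AND F).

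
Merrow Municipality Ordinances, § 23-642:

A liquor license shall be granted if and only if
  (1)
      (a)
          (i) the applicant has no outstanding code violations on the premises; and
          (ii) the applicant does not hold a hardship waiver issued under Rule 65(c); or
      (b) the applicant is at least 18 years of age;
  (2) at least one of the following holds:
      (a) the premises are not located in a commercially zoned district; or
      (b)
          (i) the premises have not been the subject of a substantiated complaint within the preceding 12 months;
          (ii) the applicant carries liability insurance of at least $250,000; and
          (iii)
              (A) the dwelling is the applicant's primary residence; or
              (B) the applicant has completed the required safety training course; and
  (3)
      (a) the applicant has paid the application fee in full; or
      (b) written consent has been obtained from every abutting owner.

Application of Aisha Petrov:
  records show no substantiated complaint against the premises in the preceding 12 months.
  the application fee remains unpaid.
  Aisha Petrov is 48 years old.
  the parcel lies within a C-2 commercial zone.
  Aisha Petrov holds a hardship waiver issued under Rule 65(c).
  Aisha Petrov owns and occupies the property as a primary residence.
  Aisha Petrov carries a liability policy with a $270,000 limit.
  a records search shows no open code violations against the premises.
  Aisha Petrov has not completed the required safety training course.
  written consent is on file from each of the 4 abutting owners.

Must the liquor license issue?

Yes — granted.

(i) no code violations — satisfied.
(ii) not (hardship waiver) — fails.
So (a) is not satisfied (T AND F).
(b) age ≥ 18 — satisfied.
So (1) is satisfied (F OR T).
(a) not (commercially zoned) — not met.
(i) no complaint in 12 mo. — met.
(ii) insurance ≥ $250,000 — holds.
(A) primary residence — holds.
(B) safety training — not met.
(iii): T OR F → true.
(b) = T AND T AND T = true.
(2): F OR T → true.
(a) fee paid — not met.
(b) all abutters consent — satisfied.
So (3) is satisfied (F OR T).
So Overall is satisfied (T AND T AND T).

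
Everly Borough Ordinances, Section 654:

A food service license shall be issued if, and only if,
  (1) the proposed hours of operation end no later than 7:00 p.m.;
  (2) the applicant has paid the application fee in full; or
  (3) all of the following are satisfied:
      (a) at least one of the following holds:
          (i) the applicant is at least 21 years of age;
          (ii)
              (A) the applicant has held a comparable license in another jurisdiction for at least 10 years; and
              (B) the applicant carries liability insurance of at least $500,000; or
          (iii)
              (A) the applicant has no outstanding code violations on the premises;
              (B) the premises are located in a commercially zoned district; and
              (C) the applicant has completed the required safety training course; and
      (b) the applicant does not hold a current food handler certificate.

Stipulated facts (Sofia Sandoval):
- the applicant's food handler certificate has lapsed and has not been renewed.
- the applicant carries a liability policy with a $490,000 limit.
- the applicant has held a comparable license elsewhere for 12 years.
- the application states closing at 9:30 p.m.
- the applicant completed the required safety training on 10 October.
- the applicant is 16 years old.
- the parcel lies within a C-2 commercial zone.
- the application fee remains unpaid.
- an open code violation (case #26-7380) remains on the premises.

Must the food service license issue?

(1) closes by 7 p.m. — not satisfied.
(2) fee paid — not met.
(i) age ≥ 21 — fails.
(A) prior license ≥ 10 yr — holds.
(B) insurance ≥ $500,000 — not met.
(ii): T AND F → false.
(A) no code violations — fails.
(B) commercially zoned — holds.
(C) safety training — holds.
(iii): F AND T AND T → false.
So (a) is not satisfied (F OR F OR F).
(b) not (food handler cert.) — satisfied.
(3): F AND T → false.
Overall = F OR F OR F = false.

No — denied.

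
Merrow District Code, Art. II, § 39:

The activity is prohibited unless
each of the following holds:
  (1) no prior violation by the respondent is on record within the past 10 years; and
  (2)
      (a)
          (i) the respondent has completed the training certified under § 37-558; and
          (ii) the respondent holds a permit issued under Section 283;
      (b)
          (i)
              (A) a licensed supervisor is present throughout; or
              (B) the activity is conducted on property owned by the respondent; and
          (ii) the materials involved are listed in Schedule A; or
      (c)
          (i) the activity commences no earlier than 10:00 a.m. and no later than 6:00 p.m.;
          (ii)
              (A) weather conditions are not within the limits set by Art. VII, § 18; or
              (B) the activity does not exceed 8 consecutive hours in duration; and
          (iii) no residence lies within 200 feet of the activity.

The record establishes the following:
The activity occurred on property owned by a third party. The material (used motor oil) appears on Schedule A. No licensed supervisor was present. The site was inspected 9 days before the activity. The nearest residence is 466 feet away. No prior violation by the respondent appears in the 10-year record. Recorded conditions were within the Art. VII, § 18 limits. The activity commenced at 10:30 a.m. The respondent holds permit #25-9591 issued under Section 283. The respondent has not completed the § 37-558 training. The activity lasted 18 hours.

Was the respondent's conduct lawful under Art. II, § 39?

No — unlawful.

(1) no prior violation — holds.
(i) training certified — fails.
(ii) holds permit — met.
(a) = F AND T = false.
(A) supervisor present — fails.
(B) own property — fails.
(i) = F OR F = false.
(ii) Schedule A material — met.
So (b) is not satisfied (F AND T).
(i) start within hours — holds.
(A) not (weather ok) — not met.
(B) ≤ 8 hrs duration — fails.
(ii) = F OR F = false.
(iii) no residence in 200 ft — satisfied.
So (c) is not satisfied (T AND F AND T).
So (2) is not satisfied (F OR F OR F).
Overall: T AND F → false.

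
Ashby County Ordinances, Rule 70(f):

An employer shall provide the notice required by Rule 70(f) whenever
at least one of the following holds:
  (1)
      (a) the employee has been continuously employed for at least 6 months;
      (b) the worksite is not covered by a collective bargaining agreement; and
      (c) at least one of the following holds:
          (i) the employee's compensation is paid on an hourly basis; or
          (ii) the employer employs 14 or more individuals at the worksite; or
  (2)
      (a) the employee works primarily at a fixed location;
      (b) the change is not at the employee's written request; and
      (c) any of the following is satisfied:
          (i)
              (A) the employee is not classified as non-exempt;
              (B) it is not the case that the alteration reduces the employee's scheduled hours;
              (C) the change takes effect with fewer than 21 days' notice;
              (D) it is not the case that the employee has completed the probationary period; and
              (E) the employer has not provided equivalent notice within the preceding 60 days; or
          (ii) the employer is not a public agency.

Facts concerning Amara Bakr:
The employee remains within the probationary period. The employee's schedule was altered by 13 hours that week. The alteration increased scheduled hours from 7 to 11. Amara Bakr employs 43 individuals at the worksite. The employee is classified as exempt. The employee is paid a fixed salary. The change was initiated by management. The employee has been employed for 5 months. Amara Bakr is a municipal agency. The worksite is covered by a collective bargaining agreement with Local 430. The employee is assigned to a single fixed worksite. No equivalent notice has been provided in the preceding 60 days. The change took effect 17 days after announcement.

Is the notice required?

(a) tenure ≥ 6 mo. — not met.
(b) no CBA — fails.
(i) hourly-paid — not met.
(ii) ≥ 14 at site — holds.
So (c) is satisfied (F OR T).
So (1) is not satisfied (F AND F AND T).
(a) fixed location — satisfied.
(b) not employee-requested — holds.
(A) not (non-exempt) — satisfied.
(B) not (hours reduced) — holds.
(C) < 21 days' notice — holds.
(D) not (past probation) — satisfied.
(E) no recent notice — holds.
(i) = T AND T AND T AND T AND T = true.
(ii) not (public agency) — not satisfied.
(c): T OR F → true.
So (2) is satisfied (T AND T AND T).
Overall = F OR T = true.

Yes — required.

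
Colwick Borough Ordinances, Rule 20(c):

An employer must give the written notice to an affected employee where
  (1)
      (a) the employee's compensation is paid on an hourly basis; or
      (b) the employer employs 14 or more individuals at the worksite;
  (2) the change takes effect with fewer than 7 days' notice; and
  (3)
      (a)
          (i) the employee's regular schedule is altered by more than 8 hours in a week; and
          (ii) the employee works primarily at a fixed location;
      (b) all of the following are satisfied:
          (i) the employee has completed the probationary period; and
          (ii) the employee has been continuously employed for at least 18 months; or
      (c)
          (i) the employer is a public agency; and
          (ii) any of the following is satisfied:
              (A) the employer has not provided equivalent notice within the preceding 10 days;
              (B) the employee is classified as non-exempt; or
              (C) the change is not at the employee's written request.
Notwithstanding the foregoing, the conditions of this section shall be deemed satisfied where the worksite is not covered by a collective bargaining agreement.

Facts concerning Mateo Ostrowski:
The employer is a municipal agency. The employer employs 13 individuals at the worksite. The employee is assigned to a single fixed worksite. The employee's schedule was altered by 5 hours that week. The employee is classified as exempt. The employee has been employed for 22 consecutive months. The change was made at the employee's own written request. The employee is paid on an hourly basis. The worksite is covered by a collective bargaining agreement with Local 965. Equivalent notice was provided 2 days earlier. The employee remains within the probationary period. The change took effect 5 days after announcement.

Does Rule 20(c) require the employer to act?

No — not required.

(a) hourly-paid — satisfied.
(b) ≥ 14 at site — fails.
(1): T OR F → true.
(2) < 7 days' notice — met.
(i) schedule shift > 8h — not satisfied.
(ii) fixed location — met.
(a) = F AND T = false.
(i) past probation — not met.
(ii) tenure ≥ 18 mo. — holds.
(b) = F AND T = false.
(i) public agency — holds.
(A) no recent notice — fails.
(B) non-exempt — not met.
(C) not employee-requested — not met.
(ii) = F OR F OR F = false.
So (c) is not satisfied (T AND F).
(3): F OR F OR F → false.
Overall = T AND T AND F = false.
Exception (no CBA) — not satisfied.
Result: main false OR exception false → false.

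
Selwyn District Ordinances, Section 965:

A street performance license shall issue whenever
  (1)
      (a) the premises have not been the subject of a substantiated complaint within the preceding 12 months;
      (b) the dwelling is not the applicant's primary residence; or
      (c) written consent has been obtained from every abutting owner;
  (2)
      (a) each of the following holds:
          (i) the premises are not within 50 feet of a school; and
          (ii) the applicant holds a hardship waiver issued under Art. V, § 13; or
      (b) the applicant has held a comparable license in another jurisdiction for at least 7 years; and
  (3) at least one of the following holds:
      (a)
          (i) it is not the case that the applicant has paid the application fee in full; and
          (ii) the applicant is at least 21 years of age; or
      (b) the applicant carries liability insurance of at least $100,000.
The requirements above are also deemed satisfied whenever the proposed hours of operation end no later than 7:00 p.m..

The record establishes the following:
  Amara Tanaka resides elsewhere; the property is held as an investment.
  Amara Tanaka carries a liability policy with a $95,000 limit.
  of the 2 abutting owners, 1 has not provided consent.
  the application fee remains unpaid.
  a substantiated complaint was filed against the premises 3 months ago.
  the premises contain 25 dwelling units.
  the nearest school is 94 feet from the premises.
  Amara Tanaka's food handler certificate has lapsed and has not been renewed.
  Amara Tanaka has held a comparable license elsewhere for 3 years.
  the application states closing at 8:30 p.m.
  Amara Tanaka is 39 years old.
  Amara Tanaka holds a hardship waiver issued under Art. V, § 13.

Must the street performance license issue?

Yes — granted.

(a) no complaint in 12 mo. — fails.
(b) not (primary residence) — holds.
(c) all abutters consent — not satisfied.
(1) = F OR T OR F = true.
(i) ≥50 ft from school — met.
(ii) hardship waiver — holds.
So (a) is satisfied (T AND T).
(b) prior license ≥ 7 yr — not met.
(2) = T OR F = true.
(i) not (fee paid) — met.
(ii) age ≥ 21 — holds.
(a): T AND T → true.
(b) insurance ≥ $100,000 — fails.
So (3) is satisfied (T OR F).
Overall: T AND T AND T → true.
Exception (closes by 7 p.m.) — not satisfied.
Result: main true OR exception false → true.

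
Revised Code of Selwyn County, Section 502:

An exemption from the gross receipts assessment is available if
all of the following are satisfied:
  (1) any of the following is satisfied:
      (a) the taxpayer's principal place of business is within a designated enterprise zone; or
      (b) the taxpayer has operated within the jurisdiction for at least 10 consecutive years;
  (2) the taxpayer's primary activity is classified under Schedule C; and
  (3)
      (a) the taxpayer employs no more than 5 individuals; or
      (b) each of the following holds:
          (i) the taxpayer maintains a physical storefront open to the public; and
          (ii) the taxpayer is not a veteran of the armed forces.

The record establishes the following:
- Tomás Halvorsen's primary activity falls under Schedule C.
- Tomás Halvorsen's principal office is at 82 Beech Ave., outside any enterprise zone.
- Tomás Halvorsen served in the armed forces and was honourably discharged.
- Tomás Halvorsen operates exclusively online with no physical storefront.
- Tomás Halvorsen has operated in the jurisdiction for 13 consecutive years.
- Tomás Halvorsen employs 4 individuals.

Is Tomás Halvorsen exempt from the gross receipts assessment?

(a) in enterprise zone — fails.
(b) ≥ 10 yrs in jurisdiction — holds.
(1): F OR T → true.
(2) Schedule C activity — met.
(a) ≤ 5 employees — holds.
(i) has storefront — fails.
(ii) not (veteran) — fails.
So (b) is not satisfied (F AND F).
So (3) is satisfied (T OR F).
Overall: T AND T AND T → true.

Yes — exempt.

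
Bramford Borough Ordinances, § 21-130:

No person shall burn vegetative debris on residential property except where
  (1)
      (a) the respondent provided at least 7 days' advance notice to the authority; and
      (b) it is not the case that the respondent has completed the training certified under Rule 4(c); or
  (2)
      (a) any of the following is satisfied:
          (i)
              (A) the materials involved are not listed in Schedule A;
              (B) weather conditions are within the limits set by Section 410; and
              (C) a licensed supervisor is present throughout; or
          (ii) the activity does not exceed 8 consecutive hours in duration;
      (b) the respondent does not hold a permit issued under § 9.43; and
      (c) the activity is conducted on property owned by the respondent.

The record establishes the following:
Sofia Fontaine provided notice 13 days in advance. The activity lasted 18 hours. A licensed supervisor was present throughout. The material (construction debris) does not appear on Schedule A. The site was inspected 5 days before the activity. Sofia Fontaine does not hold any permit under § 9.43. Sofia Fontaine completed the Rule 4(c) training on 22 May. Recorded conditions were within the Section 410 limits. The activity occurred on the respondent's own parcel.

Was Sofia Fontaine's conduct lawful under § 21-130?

Yes — lawful.

(a) ≥7 days' notice — satisfied.
(b) not (training certified) — not satisfied.
(1) = T AND F = false.
(A) not (Schedule A material) — holds.
(B) weather ok — met.
(C) supervisor present — satisfied.
(i): T AND T AND T → true.
(ii) ≤ 8 hrs duration — fails.
(a): T OR F → true.
(b) not (holds permit) — met.
(c) own property — met.
(2) = T AND T AND T = true.
Overall: F OR T → true.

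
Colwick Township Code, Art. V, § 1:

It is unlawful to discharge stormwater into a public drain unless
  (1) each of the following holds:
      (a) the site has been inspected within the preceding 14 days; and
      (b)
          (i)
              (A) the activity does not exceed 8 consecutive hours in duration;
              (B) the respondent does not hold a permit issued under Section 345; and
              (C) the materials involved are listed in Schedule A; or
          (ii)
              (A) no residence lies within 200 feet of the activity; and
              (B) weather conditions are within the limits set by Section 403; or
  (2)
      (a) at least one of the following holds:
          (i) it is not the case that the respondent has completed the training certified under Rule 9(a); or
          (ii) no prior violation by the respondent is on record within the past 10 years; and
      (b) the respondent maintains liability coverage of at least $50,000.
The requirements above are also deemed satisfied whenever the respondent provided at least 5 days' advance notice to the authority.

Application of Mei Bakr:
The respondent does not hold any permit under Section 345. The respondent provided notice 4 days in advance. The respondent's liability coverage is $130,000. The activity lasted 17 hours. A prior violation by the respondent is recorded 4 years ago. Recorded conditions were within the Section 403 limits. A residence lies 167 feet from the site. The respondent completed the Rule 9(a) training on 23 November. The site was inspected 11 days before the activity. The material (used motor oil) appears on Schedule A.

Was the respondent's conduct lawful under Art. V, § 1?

No — unlawful.

(a) site inspected — satisfied.
(A) ≤ 8 hrs duration — not met.
(B) not (holds permit) — met.
(C) Schedule A material — satisfied.
(i): F AND T AND T → false.
(A) no residence in 200 ft — not satisfied.
(B) weather ok — holds.
So (ii) is not satisfied (F AND T).
So (b) is not satisfied (F OR F).
(1): T AND F → false.
(i) not (training certified) — not met.
(ii) no prior violation — not met.
(a): F OR F → false.
(b) coverage ≥ $50,000 — satisfied.
(2) = F AND T = false.
Overall = F OR F = false.
Exception (≥5 days' notice) — not satisfied.
Result: main false OR exception false → false.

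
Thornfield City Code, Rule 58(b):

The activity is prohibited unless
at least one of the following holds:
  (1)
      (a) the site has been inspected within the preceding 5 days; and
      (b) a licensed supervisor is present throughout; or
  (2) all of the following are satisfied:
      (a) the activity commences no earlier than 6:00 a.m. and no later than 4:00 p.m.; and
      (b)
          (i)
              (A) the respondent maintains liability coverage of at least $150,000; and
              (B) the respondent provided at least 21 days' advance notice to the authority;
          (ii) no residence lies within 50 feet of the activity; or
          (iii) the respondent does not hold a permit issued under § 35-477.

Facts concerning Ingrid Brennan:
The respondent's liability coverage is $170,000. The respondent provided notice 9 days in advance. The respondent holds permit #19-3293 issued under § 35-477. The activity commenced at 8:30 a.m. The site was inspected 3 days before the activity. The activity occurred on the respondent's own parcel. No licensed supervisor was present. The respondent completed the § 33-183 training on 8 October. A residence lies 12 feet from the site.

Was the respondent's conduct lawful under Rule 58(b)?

No — unlawful.

(a) site inspected — met.
(b) supervisor present — fails.
So (1) is not satisfied (T AND F).
(a) start within hours — holds.
(A) coverage ≥ $150,000 — satisfied.
(B) ≥21 days' notice — not met.
(i): T AND F → false.
(ii) no residence in 50 ft — not met.
(iii) not (holds permit) — not met.
(b) = F OR F OR F = false.
(2): T AND F → false.
Overall = F OR F = false.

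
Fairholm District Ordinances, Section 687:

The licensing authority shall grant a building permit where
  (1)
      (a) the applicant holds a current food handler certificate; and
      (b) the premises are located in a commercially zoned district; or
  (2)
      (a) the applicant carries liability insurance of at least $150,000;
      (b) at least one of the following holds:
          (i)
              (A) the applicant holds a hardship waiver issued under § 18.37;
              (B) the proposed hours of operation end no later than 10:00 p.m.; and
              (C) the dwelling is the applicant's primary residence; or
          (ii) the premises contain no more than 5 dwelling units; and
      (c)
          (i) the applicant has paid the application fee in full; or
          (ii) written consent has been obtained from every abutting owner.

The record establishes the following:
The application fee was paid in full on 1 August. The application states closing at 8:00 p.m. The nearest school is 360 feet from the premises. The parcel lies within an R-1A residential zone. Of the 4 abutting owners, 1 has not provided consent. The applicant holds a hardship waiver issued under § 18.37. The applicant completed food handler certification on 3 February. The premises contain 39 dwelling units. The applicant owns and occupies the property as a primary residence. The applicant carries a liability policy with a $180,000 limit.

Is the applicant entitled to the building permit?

(a) food handler cert. — met.
(b) commercially zoned — not met.
(1): T AND F → false.
(a) insurance ≥ $150,000 — holds.
(A) hardship waiver — satisfied.
(B) closes by 10 p.m. — holds.
(C) primary residence — met.
(i): T AND T AND T → true.
(ii) ≤ 5 units — not met.
(b): T OR F → true.
(i) fee paid — holds.
(ii) all abutters consent — fails.
(c): T OR F → true.
So (2) is satisfied (T AND T AND T).
Overall = F OR T = true.

Yes — granted.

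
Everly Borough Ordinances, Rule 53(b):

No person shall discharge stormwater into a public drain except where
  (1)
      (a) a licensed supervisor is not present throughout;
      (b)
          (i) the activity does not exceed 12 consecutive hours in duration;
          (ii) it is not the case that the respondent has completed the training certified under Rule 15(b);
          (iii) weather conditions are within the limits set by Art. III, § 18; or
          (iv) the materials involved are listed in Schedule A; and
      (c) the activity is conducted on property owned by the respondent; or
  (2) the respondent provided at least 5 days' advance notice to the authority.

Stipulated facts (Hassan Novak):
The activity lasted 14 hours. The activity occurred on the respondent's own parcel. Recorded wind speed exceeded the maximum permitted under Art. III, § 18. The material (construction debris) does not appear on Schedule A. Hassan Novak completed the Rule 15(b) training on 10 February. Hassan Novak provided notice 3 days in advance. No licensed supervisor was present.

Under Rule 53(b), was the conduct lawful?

(a) not (supervisor present) — satisfied.
(i) ≤ 12 hrs duration — not met.
(ii) not (training certified) — not met.
(iii) weather ok — fails.
(iv) Schedule A material — fails.
(b): F OR F OR F OR F → false.
(c) own property — holds.
(1) = T AND F AND T = false.
(2) ≥5 days' notice — fails.
Overall: F OR F → false.

No — unlawful.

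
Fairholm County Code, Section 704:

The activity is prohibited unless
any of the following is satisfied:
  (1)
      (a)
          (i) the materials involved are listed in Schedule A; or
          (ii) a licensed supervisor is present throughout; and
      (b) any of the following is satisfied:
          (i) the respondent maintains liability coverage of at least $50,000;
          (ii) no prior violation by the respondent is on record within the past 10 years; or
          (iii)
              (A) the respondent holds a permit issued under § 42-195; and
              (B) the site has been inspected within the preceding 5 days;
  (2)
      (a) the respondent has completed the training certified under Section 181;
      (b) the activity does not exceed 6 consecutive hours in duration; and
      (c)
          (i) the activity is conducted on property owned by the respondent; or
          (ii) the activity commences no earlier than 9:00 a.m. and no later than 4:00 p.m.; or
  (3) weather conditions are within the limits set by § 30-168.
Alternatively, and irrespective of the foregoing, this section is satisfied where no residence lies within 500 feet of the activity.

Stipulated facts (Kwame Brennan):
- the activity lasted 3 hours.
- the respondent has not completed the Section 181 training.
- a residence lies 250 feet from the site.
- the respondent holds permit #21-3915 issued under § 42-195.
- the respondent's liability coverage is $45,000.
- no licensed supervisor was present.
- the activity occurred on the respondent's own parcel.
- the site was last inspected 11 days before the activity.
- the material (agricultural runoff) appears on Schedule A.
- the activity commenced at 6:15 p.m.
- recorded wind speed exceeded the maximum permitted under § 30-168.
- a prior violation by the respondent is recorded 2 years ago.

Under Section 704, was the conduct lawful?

(i) Schedule A material — satisfied.
(ii) supervisor present — not met.
So (a) is satisfied (T OR F).
(i) coverage ≥ $50,000 — not met.
(ii) no prior violation — fails.
(A) holds permit — satisfied.
(B) site inspected — not met.
(iii): T AND F → false.
So (b) is not satisfied (F OR F OR F).
So (1) is not satisfied (T AND F).
(a) training certified — not satisfied.
(b) ≤ 6 hrs duration — satisfied.
(i) own property — holds.
(ii) start within hours — not met.
(c) = T OR F = true.
(2) = F AND T AND T = false.
(3) weather ok — not met.
Overall = F OR F OR F = false.
Exception (no residence in 500 ft) — not satisfied.
Result: main false OR exception false → false.

No — unlawful.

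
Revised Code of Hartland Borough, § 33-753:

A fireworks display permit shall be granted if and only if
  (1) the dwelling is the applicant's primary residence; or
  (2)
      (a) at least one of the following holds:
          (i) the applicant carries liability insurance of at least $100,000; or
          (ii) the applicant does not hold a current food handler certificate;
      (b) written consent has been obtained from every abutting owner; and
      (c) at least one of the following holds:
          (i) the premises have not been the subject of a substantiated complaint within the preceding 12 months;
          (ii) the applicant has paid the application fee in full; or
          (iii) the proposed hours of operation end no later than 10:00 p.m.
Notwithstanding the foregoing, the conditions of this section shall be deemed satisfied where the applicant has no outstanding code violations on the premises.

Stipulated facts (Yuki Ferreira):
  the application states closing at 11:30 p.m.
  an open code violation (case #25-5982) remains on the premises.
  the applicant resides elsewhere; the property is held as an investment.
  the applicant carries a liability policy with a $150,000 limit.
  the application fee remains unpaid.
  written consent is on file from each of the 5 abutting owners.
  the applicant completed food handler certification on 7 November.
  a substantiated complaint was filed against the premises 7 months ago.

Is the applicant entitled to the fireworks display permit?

No — denied.

(1) primary residence — fails.
(i) insurance ≥ $100,000 — met.
(ii) not (food handler cert.) — not satisfied.
(a): T OR F → true.
(b) all abutters consent — satisfied.
(i) no complaint in 12 mo. — fails.
(ii) fee paid — not satisfied.
(iii) closes by 10 p.m. — fails.
(c) = F OR F OR F = false.
(2): T AND T AND F → false.
Overall = F OR F = false.
Exception (no code violations) — not satisfied.
Result: main false OR exception false → false.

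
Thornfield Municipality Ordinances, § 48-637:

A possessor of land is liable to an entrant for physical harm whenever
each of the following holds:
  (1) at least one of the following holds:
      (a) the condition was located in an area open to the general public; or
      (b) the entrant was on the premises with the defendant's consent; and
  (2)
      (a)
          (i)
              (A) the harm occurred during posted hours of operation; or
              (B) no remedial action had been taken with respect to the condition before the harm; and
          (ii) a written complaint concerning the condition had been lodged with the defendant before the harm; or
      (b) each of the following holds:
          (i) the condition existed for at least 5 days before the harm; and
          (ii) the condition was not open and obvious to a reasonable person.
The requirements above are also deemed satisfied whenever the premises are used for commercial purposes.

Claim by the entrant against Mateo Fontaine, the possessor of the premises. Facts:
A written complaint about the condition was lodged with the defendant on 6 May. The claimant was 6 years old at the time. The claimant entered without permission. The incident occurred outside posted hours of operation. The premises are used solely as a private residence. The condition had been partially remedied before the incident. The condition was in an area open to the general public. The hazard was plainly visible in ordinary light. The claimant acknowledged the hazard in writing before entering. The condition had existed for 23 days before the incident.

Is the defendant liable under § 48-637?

No — not liable.

(a) public area — holds.
(b) consent to enter — not satisfied.
So (1) is satisfied (T OR F).
(A) during posted hours — not satisfied.
(B) no remedial action — not satisfied.
(i): F OR F → false.
(ii) complaint lodged — holds.
(a) = F AND T = false.
(i) condition ≥5 days old — met.
(ii) not open/obvious — not met.
(b): T AND F → false.
So (2) is not satisfied (F OR F).
So Overall is not satisfied (T AND F).
Exception (commercial use) — not satisfied.
Result: main false OR exception false → false.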